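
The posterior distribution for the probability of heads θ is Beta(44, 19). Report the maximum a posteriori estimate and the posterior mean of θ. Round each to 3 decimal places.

maximum a posteriori estimate = 0.705, posterior mean = 0.698

Mode = (44−1)/(44+19−2) = 43/61 = 0.705.
Mean = 44/(44+19) = 44/63 = 0.698.
The mean is pulled below the mode by the posterior's left skew.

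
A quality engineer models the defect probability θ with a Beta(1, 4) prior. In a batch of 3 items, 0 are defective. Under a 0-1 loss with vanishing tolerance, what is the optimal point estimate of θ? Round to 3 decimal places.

0.000

Posterior: Beta(1+0, 4+3) = Beta(1, 7).
Since α = 1 ≤ 1 and β > 1, the Beta density is monotone decreasing on [0,1]; the mode is at 0.
Mean = 1/(1+7) = 0.125.
This is the posterior mode — the MAP estimate.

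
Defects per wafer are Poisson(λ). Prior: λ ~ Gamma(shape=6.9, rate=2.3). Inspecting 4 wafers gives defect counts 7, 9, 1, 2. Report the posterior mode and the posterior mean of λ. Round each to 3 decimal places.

λ_MAP = 3.952, E[λ|data] = 4.111

Σ counts = 19. Posterior: Gamma(shape = 6.9+19 = 25.9, rate = 2.3+4 = 6.3).
Mode = (α−1)/β = 24.9/6.3 = 3.952.
Mean = α/β = 25.9/6.3 = 4.111.
Mean > mode: the posterior has a right tail.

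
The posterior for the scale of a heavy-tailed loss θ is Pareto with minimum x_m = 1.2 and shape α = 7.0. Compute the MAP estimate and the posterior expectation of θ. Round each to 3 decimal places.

The Pareto density is strictly decreasing on [x_m, ∞), so the mode is x_m = 1.200.
Mean = α·x_m/(α−1) = 7.0·1.2/6.0 = 1.400.

MAP = 1.200; posterior mean = 1.400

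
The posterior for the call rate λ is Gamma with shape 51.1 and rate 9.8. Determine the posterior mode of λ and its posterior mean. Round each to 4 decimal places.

MAP = 5.1122; posterior mean = 5.2143

Mode = (α−1)/β = 50.1/9.8 = 5.1122.
Mean = α/β = 51.1/9.8 = 5.2143.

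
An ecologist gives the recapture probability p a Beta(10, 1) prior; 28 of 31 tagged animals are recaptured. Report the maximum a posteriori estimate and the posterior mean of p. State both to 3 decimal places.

MAP: 0.925. Posterior mean: 0.905.

Posterior: Beta(10+28, 1+3) = Beta(38, 4).
Mode = (38−1)/(38+4−2) = 37/40 = 0.925.
Mean = 38/(38+4) = 38/42 = 0.905.
The posterior is left-skewed, so the mode exceeds the mean.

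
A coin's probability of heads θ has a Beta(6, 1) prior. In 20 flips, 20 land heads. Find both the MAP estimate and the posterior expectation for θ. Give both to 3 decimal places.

MAP = 1.000, posterior mean = 0.963

Posterior: Beta(6+20, 1+0) = Beta(26, 1).
Since β = 1 ≤ 1 and α > 1, the Beta density is monotone increasing on [0,1]; the mode is at 1.
Mean = 26/(26+1) = 0.963.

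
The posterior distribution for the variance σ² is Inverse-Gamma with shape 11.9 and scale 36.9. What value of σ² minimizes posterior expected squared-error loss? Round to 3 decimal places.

Mode = β/(α+1) = 36.9/12.9 = 2.860.
Mean = β/(α−1) = 36.9/10.9 = 3.385.
Squared-error loss ⇒ the optimal estimator is the posterior mean.

3.385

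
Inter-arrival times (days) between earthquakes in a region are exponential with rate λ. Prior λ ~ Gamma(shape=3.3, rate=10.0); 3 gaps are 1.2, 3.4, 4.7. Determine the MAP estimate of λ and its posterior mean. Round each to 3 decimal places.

MAP = 0.275; posterior mean = 0.326

Σ times = 9.3. Posterior: Gamma(shape = 3.3+3 = 6.3, rate = 10.0+9.3 = 19.3).
Mode = (α−1)/β = 5.3/19.3 = 0.275.
Mean = α/β = 6.3/19.3 = 0.326.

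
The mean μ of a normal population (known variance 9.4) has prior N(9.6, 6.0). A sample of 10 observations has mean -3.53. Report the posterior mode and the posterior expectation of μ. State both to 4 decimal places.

Posterior for μ is Normal. Precision-weighted mean: (1/6.0·9.6 + 10/9.4·-3.53) / (1/6.0 + 10/9.4) = -1.7516.
A Normal posterior is symmetric, so mode = mean.

μ_MAP = -1.7516, E[μ|data] = -1.7516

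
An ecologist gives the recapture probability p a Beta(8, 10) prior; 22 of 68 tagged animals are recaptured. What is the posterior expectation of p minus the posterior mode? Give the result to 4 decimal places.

0.0036

Posterior: Beta(8+22, 10+46) = Beta(30, 56).
Mode = (30−1)/(30+56−2) = 29/84 = 0.3452.
Mean = 30/(30+56) = 30/86 = 0.3488.
Difference = 0.3488 − 0.3452 = 0.0036.
The posterior is right-skewed, so the mean exceeds the mode.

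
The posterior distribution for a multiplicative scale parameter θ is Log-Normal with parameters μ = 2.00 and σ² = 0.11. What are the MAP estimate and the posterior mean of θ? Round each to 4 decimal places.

Mode = exp(μ − σ²) = exp(1.89) = 6.6194.
Mean = exp(μ + σ²/2) = exp(2.055) = 7.8068.

MAP estimate = 6.6194, posterior mean = 7.8068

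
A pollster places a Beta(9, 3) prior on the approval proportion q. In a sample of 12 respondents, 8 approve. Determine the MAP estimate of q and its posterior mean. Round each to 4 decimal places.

Posterior: Beta(9+8, 3+4) = Beta(17, 7).
Mode = (17−1)/(17+7−2) = 16/22 = 0.7273.
Mean = 17/(17+7) = 17/24 = 0.7083.
The mean is pulled below the mode by the posterior's left skew.

MAP estimate = 0.7273, posterior mean = 0.7083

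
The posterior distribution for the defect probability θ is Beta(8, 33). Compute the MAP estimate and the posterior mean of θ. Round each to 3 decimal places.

MAP: 0.179. Posterior mean: 0.195.

Mode = (8−1)/(8+33−2) = 7/39 = 0.179.
Mean = 8/(8+33) = 8/41 = 0.195.
Mean > mode: the posterior has a right tail.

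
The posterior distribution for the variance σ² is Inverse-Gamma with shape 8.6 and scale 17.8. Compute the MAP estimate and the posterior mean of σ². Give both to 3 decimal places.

Mode = β/(α+1) = 17.8/9.6 = 1.854.
Mean = β/(α−1) = 17.8/7.6 = 2.342.

σ²_MAP = 1.854, E[σ²|data] = 2.342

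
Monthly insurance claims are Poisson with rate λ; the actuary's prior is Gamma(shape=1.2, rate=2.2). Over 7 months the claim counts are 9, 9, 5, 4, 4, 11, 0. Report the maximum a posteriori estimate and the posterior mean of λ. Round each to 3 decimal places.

Σ counts = 42. Posterior: Gamma(shape = 1.2+42 = 43.2, rate = 2.2+7 = 9.2).
Mode = (α−1)/β = 42.2/9.2 = 4.587.
Mean = α/β = 43.2/9.2 = 4.696.
Mean > mode: the posterior has a right tail.

maximum a posteriori estimate = 4.587, posterior mean = 4.696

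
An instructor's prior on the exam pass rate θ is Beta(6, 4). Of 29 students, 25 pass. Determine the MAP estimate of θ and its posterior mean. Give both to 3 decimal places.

MAP = 0.811; posterior mean = 0.795

Posterior: Beta(6+25, 4+4) = Beta(31, 8).
Mode = (31−1)/(31+8−2) = 30/37 = 0.811.
Mean = 31/(31+8) = 31/39 = 0.795.
The mean is pulled below the mode by the posterior's left skew.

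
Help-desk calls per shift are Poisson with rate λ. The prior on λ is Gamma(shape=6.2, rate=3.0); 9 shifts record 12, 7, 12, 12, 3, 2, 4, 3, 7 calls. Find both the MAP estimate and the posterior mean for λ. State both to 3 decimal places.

MAP estimate = 5.600, posterior mean = 5.683

Σ counts = 62. Posterior: Gamma(shape = 6.2+62 = 68.2, rate = 3.0+9 = 12.0).
Mode = (α−1)/β = 67.2/12.0 = 5.600.
Mean = α/β = 68.2/12.0 = 5.683.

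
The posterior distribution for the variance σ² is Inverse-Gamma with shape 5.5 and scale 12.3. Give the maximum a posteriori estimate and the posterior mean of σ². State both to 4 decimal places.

Mode = β/(α+1) = 12.3/6.5 = 1.8923.
Mean = β/(α−1) = 12.3/4.5 = 2.7333.
Right-skewed posterior ⇒ mode < mean.

MAP: 1.8923. Posterior mean: 2.7333.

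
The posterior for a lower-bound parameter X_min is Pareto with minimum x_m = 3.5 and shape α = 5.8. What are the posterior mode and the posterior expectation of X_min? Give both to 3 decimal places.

The Pareto density is strictly decreasing on [x_m, ∞), so the mode is x_m = 3.500.
Mean = α·x_m/(α−1) = 5.8·3.5/4.8 = 4.229.

X_min_MAP = 3.500, E[X_min|data] = 4.229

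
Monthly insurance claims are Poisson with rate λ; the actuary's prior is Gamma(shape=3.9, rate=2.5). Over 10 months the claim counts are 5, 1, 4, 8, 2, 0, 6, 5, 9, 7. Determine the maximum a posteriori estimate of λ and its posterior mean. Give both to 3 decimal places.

Σ counts = 47. Posterior: Gamma(shape = 3.9+47 = 50.9, rate = 2.5+10 = 12.5).
Mode = (α−1)/β = 49.9/12.5 = 3.992.
Mean = α/β = 50.9/12.5 = 4.072.

maximum a posteriori estimate = 3.992, posterior mean = 4.072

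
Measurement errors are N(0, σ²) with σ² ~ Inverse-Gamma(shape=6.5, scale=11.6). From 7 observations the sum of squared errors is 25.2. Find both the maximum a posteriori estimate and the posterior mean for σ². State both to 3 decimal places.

MAP = 2.200; posterior mean = 2.689

Posterior: Inverse-Gamma(shape = 6.5+7/2 = 10.0, scale = 11.6+25.2/2 = 24.2).
Mode = β/(α+1) = 24.2/11.0 = 2.200.
Mean = β/(α−1) = 24.2/9.0 = 2.689.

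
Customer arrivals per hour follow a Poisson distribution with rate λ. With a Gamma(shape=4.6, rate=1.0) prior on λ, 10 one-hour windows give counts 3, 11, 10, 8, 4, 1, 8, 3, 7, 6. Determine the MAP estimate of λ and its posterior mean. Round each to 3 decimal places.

Σ counts = 61. Posterior: Gamma(shape = 4.6+61 = 65.6, rate = 1.0+10 = 11.0).
Mode = (α−1)/β = 64.6/11.0 = 5.873.
Mean = α/β = 65.6/11.0 = 5.964.

MAP estimate = 5.873, posterior mean = 5.964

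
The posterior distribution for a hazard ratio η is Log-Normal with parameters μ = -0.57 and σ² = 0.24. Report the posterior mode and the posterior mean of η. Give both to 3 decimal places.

Mode = exp(μ − σ²) = exp(-0.81) = 0.445.
Mean = exp(μ + σ²/2) = exp(-0.450) = 0.638.

MAP: 0.445. Posterior mean: 0.638.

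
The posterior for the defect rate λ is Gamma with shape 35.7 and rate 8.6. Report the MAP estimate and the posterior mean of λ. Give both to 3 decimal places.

MAP: 4.035. Posterior mean: 4.151.

Mode = (α−1)/β = 34.7/8.6 = 4.035.
Mean = α/β = 35.7/8.6 = 4.151.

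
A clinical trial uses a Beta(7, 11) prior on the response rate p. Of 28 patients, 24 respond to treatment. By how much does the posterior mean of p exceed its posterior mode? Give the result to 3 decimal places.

-0.008

Posterior: Beta(7+24, 11+4) = Beta(31, 15).
Mode = (31−1)/(31+15−2) = 30/44 = 0.682.
Mean = 31/(31+15) = 31/46 = 0.674.
Difference = 0.674 − 0.682 = -0.008.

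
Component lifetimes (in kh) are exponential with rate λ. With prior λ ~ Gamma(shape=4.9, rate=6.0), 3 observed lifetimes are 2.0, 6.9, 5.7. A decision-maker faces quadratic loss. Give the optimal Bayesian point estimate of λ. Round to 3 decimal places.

0.383

Σ times = 14.6. Posterior: Gamma(shape = 4.9+3 = 7.9, rate = 6.0+14.6 = 20.6).
Mode = (α−1)/β = 6.9/20.6 = 0.335.
Mean = α/β = 7.9/20.6 = 0.383.
Quadratic loss ⇒ the optimal estimator is the posterior mean.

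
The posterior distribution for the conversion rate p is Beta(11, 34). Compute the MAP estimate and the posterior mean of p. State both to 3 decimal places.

MAP = 0.233; posterior mean = 0.244

Mode = (11−1)/(11+34−2) = 10/43 = 0.233.
Mean = 11/(11+34) = 11/45 = 0.244.
Right-skewed posterior ⇒ mode < mean.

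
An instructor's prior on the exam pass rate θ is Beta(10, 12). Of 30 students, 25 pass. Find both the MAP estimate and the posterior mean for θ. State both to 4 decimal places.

MAP: 0.6800. Posterior mean: 0.6731.

Posterior: Beta(10+25, 12+5) = Beta(35, 17).
Mode = (35−1)/(35+17−2) = 34/50 = 0.6800.
Mean = 35/(35+17) = 35/52 = 0.6731.
The mean is pulled below the mode by the posterior's left skew.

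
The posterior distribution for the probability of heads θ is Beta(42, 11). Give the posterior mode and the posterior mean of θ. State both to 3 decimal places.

Mode = (42−1)/(42+11−2) = 41/51 = 0.804.
Mean = 42/(42+11) = 42/53 = 0.792.

posterior mode = 0.804, posterior mean = 0.792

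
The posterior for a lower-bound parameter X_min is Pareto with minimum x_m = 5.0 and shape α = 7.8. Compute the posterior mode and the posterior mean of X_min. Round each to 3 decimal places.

The Pareto density is strictly decreasing on [x_m, ∞), so the mode is x_m = 5.000.
Mean = α·x_m/(α−1) = 7.8·5.0/6.8 = 5.735.
The posterior is right-skewed, so the mean exceeds the mode.

MAP = 5.000, posterior mean = 5.735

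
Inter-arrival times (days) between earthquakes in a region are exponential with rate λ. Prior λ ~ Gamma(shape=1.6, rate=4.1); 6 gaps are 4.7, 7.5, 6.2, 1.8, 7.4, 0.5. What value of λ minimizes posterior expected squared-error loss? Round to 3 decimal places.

0.236

Σ times = 28.1. Posterior: Gamma(shape = 1.6+6 = 7.6, rate = 4.1+28.1 = 32.2).
Mode = (α−1)/β = 6.6/32.2 = 0.205.
Mean = α/β = 7.6/32.2 = 0.236.
Squared-error loss ⇒ the optimal estimator is the posterior mean.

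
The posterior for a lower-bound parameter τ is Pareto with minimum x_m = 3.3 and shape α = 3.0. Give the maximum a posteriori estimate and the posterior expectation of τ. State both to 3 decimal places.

MAP = 3.300, posterior mean = 4.950

The Pareto density is strictly decreasing on [x_m, ∞), so the mode is x_m = 3.300.
Mean = α·x_m/(α−1) = 3.0·3.3/2.0 = 4.950.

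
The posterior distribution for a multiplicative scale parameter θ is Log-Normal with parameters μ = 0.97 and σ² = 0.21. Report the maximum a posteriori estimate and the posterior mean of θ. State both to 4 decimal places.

MAP = 2.1383; posterior mean = 2.9300

Mode = exp(μ − σ²) = exp(0.76) = 2.1383.
Mean = exp(μ + σ²/2) = exp(1.075) = 2.9300.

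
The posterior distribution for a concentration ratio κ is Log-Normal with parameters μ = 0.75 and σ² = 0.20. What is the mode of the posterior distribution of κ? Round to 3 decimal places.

Mode = exp(μ − σ²) = exp(0.55) = 1.733.
Mean = exp(μ + σ²/2) = exp(0.850) = 2.340.
This is the posterior mode — the MAP estimate.

1.733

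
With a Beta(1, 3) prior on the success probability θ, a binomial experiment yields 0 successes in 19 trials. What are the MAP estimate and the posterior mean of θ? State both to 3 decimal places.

Posterior: Beta(1+0, 3+19) = Beta(1, 22).
Since α = 1 ≤ 1 and β > 1, the Beta density is monotone decreasing on [0,1]; the mode is at 0.
Mean = 1/(1+22) = 0.043.

θ_MAP = 0.000, E[θ|data] = 0.043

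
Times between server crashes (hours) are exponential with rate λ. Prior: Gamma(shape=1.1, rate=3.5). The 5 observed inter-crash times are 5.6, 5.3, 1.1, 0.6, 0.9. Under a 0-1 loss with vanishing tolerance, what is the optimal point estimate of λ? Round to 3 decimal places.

Σ times = 13.5. Posterior: Gamma(shape = 1.1+5 = 6.1, rate = 3.5+13.5 = 17.0).
Mode = (α−1)/β = 5.1/17.0 = 0.300.
Mean = α/β = 6.1/17.0 = 0.359.
This is the posterior mode — the MAP estimate.

0.300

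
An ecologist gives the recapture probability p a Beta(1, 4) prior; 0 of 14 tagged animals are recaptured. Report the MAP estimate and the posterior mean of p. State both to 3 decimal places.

MAP = 0.000, posterior mean = 0.053

Posterior: Beta(1+0, 4+14) = Beta(1, 18).
Since α = 1 ≤ 1 and β > 1, the Beta density is monotone decreasing on [0,1]; the mode is at 0.
Mean = 1/(1+18) = 0.053.
Mean > mode: the posterior has a right tail.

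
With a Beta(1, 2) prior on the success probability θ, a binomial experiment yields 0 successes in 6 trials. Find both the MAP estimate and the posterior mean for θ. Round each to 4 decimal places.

Posterior: Beta(1+0, 2+6) = Beta(1, 8).
Since α = 1 ≤ 1 and β > 1, the Beta density is monotone decreasing on [0,1]; the mode is at 0.
Mean = 1/(1+8) = 0.1111.
The posterior is right-skewed, so the mean exceeds the mode.

MAP = 0.0000, posterior mean = 0.1111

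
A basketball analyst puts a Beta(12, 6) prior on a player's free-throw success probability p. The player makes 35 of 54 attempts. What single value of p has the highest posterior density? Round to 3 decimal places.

0.657

Posterior: Beta(12+35, 6+19) = Beta(47, 25).
Mode = (47−1)/(47+25−2) = 46/70 = 0.657.
Mean = 47/(47+25) = 47/72 = 0.653.
This is the posterior mode — the MAP estimate.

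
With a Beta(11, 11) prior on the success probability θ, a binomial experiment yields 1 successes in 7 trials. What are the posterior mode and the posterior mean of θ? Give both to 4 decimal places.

θ_MAP = 0.4074, E[θ|data] = 0.4138

Posterior: Beta(11+1, 11+6) = Beta(12, 17).
Mode = (12−1)/(12+17−2) = 11/27 = 0.4074.
Mean = 12/(12+17) = 12/29 = 0.4138.
Mean > mode: the posterior has a right tail.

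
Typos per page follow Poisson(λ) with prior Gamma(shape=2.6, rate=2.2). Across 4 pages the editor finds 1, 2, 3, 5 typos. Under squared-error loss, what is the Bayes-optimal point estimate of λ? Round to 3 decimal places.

Σ counts = 11. Posterior: Gamma(shape = 2.6+11 = 13.6, rate = 2.2+4 = 6.2).
Mode = (α−1)/β = 12.6/6.2 = 2.032.
Mean = α/β = 13.6/6.2 = 2.194.
Squared-error loss ⇒ the optimal estimator is the posterior mean.

2.194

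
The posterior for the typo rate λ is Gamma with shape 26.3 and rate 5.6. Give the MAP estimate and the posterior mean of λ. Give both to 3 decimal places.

Mode = (α−1)/β = 25.3/5.6 = 4.518.
Mean = α/β = 26.3/5.6 = 4.696.

MAP estimate = 4.518, posterior mean = 4.696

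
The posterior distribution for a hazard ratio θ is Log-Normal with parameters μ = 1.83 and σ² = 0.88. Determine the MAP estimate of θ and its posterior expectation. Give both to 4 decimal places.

MAP = 2.5857; posterior mean = 9.6794

Mode = exp(μ − σ²) = exp(0.95) = 2.5857.
Mean = exp(μ + σ²/2) = exp(2.270) = 9.6794.
Mean > mode: the posterior has a right tail.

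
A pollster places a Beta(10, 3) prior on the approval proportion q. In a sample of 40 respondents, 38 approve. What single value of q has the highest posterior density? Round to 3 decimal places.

0.922

Posterior: Beta(10+38, 3+2) = Beta(48, 5).
Mode = (48−1)/(48+5−2) = 47/51 = 0.922.
Mean = 48/(48+5) = 48/53 = 0.906.
This is the posterior mode — the MAP estimate.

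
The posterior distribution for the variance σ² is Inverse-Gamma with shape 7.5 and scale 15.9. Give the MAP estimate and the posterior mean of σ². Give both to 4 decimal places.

MAP: 1.8706. Posterior mean: 2.4462.

Mode = β/(α+1) = 15.9/8.5 = 1.8706.
Mean = β/(α−1) = 15.9/6.5 = 2.4462.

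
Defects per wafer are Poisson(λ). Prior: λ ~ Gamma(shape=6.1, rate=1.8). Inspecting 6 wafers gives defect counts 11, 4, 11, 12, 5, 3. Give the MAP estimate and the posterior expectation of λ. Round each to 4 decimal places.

Σ counts = 46. Posterior: Gamma(shape = 6.1+46 = 52.1, rate = 1.8+6 = 7.8).
Mode = (α−1)/β = 51.1/7.8 = 6.5513.
Mean = α/β = 52.1/7.8 = 6.6795.

MAP: 6.5513. Posterior mean: 6.6795.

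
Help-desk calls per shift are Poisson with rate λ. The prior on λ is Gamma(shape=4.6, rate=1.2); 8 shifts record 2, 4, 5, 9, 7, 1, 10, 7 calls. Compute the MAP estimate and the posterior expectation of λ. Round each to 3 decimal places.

λ_MAP = 5.283, E[λ|data] = 5.391

Σ counts = 45. Posterior: Gamma(shape = 4.6+45 = 49.6, rate = 1.2+8 = 9.2).
Mode = (α−1)/β = 48.6/9.2 = 5.283.
Mean = α/β = 49.6/9.2 = 5.391.
The posterior is right-skewed, so the mean exceeds the mode.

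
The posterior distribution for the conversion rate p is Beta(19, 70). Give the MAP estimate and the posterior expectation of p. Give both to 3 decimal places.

MAP estimate = 0.207, posterior expectation = 0.213

Mode = (19−1)/(19+70−2) = 18/87 = 0.207.
Mean = 19/(19+70) = 19/89 = 0.213.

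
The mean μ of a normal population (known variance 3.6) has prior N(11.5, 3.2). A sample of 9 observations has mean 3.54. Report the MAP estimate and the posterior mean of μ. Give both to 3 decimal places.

MAP = 4.424, posterior mean = 4.424

Posterior for μ is Normal. Precision-weighted mean: (1/3.2·11.5 + 9/3.6·3.54) / (1/3.2 + 9/3.6) = 4.424.
A Normal posterior is symmetric, so mode = mean.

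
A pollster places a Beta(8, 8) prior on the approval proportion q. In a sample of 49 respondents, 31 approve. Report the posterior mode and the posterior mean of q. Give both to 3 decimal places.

Posterior: Beta(8+31, 8+18) = Beta(39, 26).
Mode = (39−1)/(39+26−2) = 38/63 = 0.603.
Mean = 39/(39+26) = 39/65 = 0.600.

posterior mode = 0.603, posterior mean = 0.600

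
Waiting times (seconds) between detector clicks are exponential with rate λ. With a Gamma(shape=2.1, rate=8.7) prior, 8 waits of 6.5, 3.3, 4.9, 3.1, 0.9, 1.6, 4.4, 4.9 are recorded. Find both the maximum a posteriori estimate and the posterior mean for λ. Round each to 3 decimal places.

MAP: 0.238. Posterior mean: 0.264.

Σ times = 29.6. Posterior: Gamma(shape = 2.1+8 = 10.1, rate = 8.7+29.6 = 38.3).
Mode = (α−1)/β = 9.1/38.3 = 0.238.
Mean = α/β = 10.1/38.3 = 0.264.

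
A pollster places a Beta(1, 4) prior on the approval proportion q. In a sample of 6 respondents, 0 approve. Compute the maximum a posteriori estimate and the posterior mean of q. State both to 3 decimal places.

maximum a posteriori estimate = 0.000, posterior mean = 0.091

Posterior: Beta(1+0, 4+6) = Beta(1, 10).
Since α = 1 ≤ 1 and β > 1, the Beta density is monotone decreasing on [0,1]; the mode is at 0.
Mean = 1/(1+10) = 0.091.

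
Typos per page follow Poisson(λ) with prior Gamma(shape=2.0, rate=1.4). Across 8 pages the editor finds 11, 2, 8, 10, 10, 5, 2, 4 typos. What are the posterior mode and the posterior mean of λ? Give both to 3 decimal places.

MAP = 5.638, posterior mean = 5.745

Σ counts = 52. Posterior: Gamma(shape = 2.0+52 = 54.0, rate = 1.4+8 = 9.4).
Mode = (α−1)/β = 53.0/9.4 = 5.638.
Mean = α/β = 54.0/9.4 = 5.745.
The posterior is right-skewed, so the mean exceeds the mode.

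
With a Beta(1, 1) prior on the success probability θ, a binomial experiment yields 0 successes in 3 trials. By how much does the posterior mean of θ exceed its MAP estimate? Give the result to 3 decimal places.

Posterior: Beta(1+0, 1+3) = Beta(1, 4).
Since α = 1 ≤ 1 and β > 1, the Beta density is monotone decreasing on [0,1]; the mode is at 0.
Mean = 1/(1+4) = 0.200.
Difference = 0.200 − 0.000 = 0.200.

0.200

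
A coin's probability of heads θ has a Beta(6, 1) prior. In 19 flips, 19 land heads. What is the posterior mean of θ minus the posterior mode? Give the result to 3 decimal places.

Posterior: Beta(6+19, 1+0) = Beta(25, 1).
Since β = 1 ≤ 1 and α > 1, the Beta density is monotone increasing on [0,1]; the mode is at 1.
Mean = 25/(25+1) = 0.962.
Difference = 0.962 − 1.000 = -0.038.
Mode > mean: the posterior has a left tail.

-0.038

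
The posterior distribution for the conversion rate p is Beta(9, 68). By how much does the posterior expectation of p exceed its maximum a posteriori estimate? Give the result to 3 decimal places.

Mode = (9−1)/(9+68−2) = 8/75 = 0.107.
Mean = 9/(9+68) = 9/77 = 0.117.
Difference = 0.117 − 0.107 = 0.010.
Mean > mode: the posterior has a right tail.

0.010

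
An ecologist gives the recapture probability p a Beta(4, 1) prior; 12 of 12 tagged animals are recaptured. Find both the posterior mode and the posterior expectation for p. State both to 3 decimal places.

Posterior: Beta(4+12, 1+0) = Beta(16, 1).
Since β = 1 ≤ 1 and α > 1, the Beta density is monotone increasing on [0,1]; the mode is at 1.
Mean = 16/(16+1) = 0.941.

MAP = 1.000; posterior mean = 0.941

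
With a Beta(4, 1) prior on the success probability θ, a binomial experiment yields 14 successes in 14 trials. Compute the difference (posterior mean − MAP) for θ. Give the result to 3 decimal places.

Posterior: Beta(4+14, 1+0) = Beta(18, 1).
Since β = 1 ≤ 1 and α > 1, the Beta density is monotone increasing on [0,1]; the mode is at 1.
Mean = 18/(18+1) = 0.947.
Difference = 0.947 − 1.000 = -0.053.
The posterior is left-skewed, so the mode exceeds the mean.

-0.053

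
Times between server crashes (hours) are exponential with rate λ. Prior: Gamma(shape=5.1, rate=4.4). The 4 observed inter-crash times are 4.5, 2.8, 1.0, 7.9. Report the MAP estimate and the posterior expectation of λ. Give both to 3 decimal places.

Σ times = 16.2. Posterior: Gamma(shape = 5.1+4 = 9.1, rate = 4.4+16.2 = 20.6).
Mode = (α−1)/β = 8.1/20.6 = 0.393.
Mean = α/β = 9.1/20.6 = 0.442.

MAP: 0.393. Posterior mean: 0.442.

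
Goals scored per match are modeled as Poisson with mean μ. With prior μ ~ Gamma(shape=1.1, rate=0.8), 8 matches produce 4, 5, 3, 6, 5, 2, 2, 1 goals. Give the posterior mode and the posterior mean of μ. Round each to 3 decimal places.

Σ counts = 28. Posterior: Gamma(shape = 1.1+28 = 29.1, rate = 0.8+8 = 8.8).
Mode = (α−1)/β = 28.1/8.8 = 3.193.
Mean = α/β = 29.1/8.8 = 3.307.

posterior mode = 3.193, posterior mean = 3.307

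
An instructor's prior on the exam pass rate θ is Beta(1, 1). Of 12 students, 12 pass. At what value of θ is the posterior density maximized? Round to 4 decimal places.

1.0000

Posterior: Beta(1+12, 1+0) = Beta(13, 1).
Since β = 1 ≤ 1 and α > 1, the Beta density is monotone increasing on [0,1]; the mode is at 1.
Mean = 13/(13+1) = 0.9286.
This is the posterior mode — the MAP estimate.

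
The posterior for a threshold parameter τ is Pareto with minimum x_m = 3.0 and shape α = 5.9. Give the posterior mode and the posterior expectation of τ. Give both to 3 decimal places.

The Pareto density is strictly decreasing on [x_m, ∞), so the mode is x_m = 3.000.
Mean = α·x_m/(α−1) = 5.9·3.0/4.9 = 3.612.
Mean > mode: the posterior has a right tail.

MAP = 3.000; posterior mean = 3.612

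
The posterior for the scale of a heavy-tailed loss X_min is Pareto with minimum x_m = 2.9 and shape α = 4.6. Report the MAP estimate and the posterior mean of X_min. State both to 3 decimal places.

The Pareto density is strictly decreasing on [x_m, ∞), so the mode is x_m = 2.900.
Mean = α·x_m/(α−1) = 4.6·2.9/3.6 = 3.706.
Mean > mode: the posterior has a right tail.

MAP: 2.900. Posterior mean: 3.706.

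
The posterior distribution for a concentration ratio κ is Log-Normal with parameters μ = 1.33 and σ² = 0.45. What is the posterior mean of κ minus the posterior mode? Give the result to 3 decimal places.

2.324

Mode = exp(μ − σ²) = exp(0.88) = 2.411.
Mean = exp(μ + σ²/2) = exp(1.555) = 4.735.
Difference = 4.735 − 2.411 = 2.324.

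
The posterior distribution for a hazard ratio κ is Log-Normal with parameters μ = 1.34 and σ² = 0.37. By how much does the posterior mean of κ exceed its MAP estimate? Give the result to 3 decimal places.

1.957

Mode = exp(μ − σ²) = exp(0.97) = 2.638.
Mean = exp(μ + σ²/2) = exp(1.525) = 4.595.
Difference = 4.595 − 2.638 = 1.957.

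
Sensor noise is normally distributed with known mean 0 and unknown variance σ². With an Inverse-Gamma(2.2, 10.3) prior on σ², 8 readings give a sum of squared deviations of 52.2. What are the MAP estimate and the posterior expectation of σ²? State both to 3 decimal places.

Posterior: Inverse-Gamma(shape = 2.2+8/2 = 6.2, scale = 10.3+52.2/2 = 36.4).
Mode = β/(α+1) = 36.4/7.2 = 5.056.
Mean = β/(α−1) = 36.4/5.2 = 7.000.
Mean > mode: the posterior has a right tail.

MAP: 5.056. Posterior mean: 7.000.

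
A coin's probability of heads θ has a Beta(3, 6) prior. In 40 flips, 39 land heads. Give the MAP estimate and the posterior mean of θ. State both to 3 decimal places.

MAP: 0.872. Posterior mean: 0.857.

Posterior: Beta(3+39, 6+1) = Beta(42, 7).
Mode = (42−1)/(42+7−2) = 41/47 = 0.872.
Mean = 42/(42+7) = 42/49 = 0.857.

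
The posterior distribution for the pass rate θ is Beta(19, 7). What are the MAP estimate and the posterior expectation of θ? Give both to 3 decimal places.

Mode = (19−1)/(19+7−2) = 18/24 = 0.750.
Mean = 19/(19+7) = 19/26 = 0.731.

MAP = 0.750; posterior mean = 0.731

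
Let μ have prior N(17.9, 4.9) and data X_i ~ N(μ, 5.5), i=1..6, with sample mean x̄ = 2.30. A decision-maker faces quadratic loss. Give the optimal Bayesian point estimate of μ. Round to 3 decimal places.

4.758

Posterior for μ is Normal. Precision-weighted mean: (1/4.9·17.9 + 6/5.5·2.30) / (1/4.9 + 6/5.5) = 4.758.
A Normal posterior is symmetric, so mode = mean.
Quadratic loss ⇒ the optimal estimator is the posterior mean.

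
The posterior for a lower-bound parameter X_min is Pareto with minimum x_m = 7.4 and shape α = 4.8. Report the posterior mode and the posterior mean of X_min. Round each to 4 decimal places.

The Pareto density is strictly decreasing on [x_m, ∞), so the mode is x_m = 7.4000.
Mean = α·x_m/(α−1) = 4.8·7.4/3.8 = 9.3474.
The posterior is right-skewed, so the mean exceeds the mode.

MAP = 7.4000, posterior mean = 9.3474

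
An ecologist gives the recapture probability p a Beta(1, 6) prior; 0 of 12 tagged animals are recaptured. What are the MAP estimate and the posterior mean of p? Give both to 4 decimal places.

Posterior: Beta(1+0, 6+12) = Beta(1, 18).
Since α = 1 ≤ 1 and β > 1, the Beta density is monotone decreasing on [0,1]; the mode is at 0.
Mean = 1/(1+18) = 0.0526.
Mean > mode: the posterior has a right tail.

MAP = 0.0000, posterior mean = 0.0526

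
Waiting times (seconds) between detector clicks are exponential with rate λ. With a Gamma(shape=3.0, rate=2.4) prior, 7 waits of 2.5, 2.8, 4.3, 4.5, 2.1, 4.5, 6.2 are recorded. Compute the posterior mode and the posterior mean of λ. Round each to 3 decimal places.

MAP = 0.307; posterior mean = 0.341

Σ times = 26.9. Posterior: Gamma(shape = 3.0+7 = 10.0, rate = 2.4+26.9 = 29.3).
Mode = (α−1)/β = 9.0/29.3 = 0.307.
Mean = α/β = 10.0/29.3 = 0.341.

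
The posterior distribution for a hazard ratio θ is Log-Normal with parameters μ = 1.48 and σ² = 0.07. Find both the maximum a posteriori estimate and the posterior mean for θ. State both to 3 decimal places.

maximum a posteriori estimate = 4.096, posterior mean = 4.549

Mode = exp(μ − σ²) = exp(1.41) = 4.096.
Mean = exp(μ + σ²/2) = exp(1.515) = 4.549.
Mean > mode: the posterior has a right tail.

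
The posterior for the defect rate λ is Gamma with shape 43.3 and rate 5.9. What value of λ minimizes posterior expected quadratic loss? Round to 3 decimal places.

Mode = (α−1)/β = 42.3/5.9 = 7.169.
Mean = α/β = 43.3/5.9 = 7.339.
Quadratic loss ⇒ the optimal estimator is the posterior mean.

7.339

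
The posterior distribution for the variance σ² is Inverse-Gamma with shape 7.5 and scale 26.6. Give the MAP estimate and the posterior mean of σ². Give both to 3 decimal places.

Mode = β/(α+1) = 26.6/8.5 = 3.129.
Mean = β/(α−1) = 26.6/6.5 = 4.092.

σ²_MAP = 3.129, E[σ²|data] = 4.092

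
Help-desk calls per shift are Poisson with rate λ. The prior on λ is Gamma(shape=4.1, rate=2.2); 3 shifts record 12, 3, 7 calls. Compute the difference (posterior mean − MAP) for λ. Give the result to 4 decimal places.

Σ counts = 22. Posterior: Gamma(shape = 4.1+22 = 26.1, rate = 2.2+3 = 5.2).
Mode = (α−1)/β = 25.1/5.2 = 4.8269.
Mean = α/β = 26.1/5.2 = 5.0192.
Difference = 5.0192 − 4.8269 = 0.1923.

0.1923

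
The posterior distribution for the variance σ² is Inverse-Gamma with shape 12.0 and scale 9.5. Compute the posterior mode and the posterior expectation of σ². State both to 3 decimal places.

MAP = 0.731, posterior mean = 0.864

Mode = β/(α+1) = 9.5/13.0 = 0.731.
Mean = β/(α−1) = 9.5/11.0 = 0.864.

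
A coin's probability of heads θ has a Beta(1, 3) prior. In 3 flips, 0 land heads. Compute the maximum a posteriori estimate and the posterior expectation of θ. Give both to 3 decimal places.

θ_MAP = 0.000, E[θ|data] = 0.143

Posterior: Beta(1+0, 3+3) = Beta(1, 6).
Since α = 1 ≤ 1 and β > 1, the Beta density is monotone decreasing on [0,1]; the mode is at 0.
Mean = 1/(1+6) = 0.143.
Mean > mode: the posterior has a right tail.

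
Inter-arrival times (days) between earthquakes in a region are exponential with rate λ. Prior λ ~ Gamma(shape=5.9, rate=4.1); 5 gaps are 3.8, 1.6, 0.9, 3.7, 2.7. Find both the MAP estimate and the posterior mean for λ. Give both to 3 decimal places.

Σ times = 12.7. Posterior: Gamma(shape = 5.9+5 = 10.9, rate = 4.1+12.7 = 16.8).
Mode = (α−1)/β = 9.9/16.8 = 0.589.
Mean = α/β = 10.9/16.8 = 0.649.

MAP = 0.589; posterior mean = 0.649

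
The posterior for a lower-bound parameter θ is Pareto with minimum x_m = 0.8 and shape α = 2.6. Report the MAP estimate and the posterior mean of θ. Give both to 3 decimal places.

The Pareto density is strictly decreasing on [x_m, ∞), so the mode is x_m = 0.800.
Mean = α·x_m/(α−1) = 2.6·0.8/1.6 = 1.300.
The mean is pulled above the mode by the posterior's right skew.

MAP = 0.800; posterior mean = 1.300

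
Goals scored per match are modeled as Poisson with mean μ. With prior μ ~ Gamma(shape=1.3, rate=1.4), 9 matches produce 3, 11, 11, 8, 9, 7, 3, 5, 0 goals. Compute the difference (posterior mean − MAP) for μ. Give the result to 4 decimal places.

0.0962

Σ counts = 57. Posterior: Gamma(shape = 1.3+57 = 58.3, rate = 1.4+9 = 10.4).
Mode = (α−1)/β = 57.3/10.4 = 5.5096.
Mean = α/β = 58.3/10.4 = 5.6058.
Difference = 5.6058 − 5.5096 = 0.0962.
Right-skewed posterior ⇒ mode < mean.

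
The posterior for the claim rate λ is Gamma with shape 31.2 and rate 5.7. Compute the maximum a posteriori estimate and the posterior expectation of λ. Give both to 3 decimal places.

Mode = (α−1)/β = 30.2/5.7 = 5.298.
Mean = α/β = 31.2/5.7 = 5.474.

MAP = 5.298; posterior mean = 5.474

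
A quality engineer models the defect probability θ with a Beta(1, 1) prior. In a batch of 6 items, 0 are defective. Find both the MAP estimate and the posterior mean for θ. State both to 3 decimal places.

Posterior: Beta(1+0, 1+6) = Beta(1, 7).
Since α = 1 ≤ 1 and β > 1, the Beta density is monotone decreasing on [0,1]; the mode is at 0.
Mean = 1/(1+7) = 0.125.
Right-skewed posterior ⇒ mode < mean.

MAP: 0.000. Posterior mean: 0.125.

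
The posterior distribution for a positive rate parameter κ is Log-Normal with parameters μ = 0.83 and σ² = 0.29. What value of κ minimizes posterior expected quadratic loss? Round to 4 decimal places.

Mode = exp(μ − σ²) = exp(0.54) = 1.7160.
Mean = exp(μ + σ²/2) = exp(0.975) = 2.6512.
Quadratic loss ⇒ the optimal estimator is the posterior mean.

2.6512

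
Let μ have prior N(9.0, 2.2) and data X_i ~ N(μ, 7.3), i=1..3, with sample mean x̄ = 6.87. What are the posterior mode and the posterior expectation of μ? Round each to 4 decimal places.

Posterior for μ is Normal. Precision-weighted mean: (1/2.2·9.0 + 3/7.3·6.87) / (1/2.2 + 3/7.3) = 7.9886.
A Normal posterior is symmetric, so mode = mean.

posterior mode = 7.9886, posterior expectation = 7.9886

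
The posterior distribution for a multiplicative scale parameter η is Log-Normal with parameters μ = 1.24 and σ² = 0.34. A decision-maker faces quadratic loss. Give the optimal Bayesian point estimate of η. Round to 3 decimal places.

Mode = exp(μ − σ²) = exp(0.90) = 2.460.
Mean = exp(μ + σ²/2) = exp(1.410) = 4.096.
Quadratic loss ⇒ the optimal estimator is the posterior mean.

4.096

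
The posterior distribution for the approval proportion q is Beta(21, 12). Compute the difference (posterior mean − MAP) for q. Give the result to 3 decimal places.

-0.009

Mode = (21−1)/(21+12−2) = 20/31 = 0.645.
Mean = 21/(21+12) = 21/33 = 0.636.
Difference = 0.636 − 0.645 = -0.009.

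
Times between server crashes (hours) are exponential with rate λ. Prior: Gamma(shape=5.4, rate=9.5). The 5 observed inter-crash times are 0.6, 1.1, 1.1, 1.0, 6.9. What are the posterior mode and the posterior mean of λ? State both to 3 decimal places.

Σ times = 10.7. Posterior: Gamma(shape = 5.4+5 = 10.4, rate = 9.5+10.7 = 20.2).
Mode = (α−1)/β = 9.4/20.2 = 0.465.
Mean = α/β = 10.4/20.2 = 0.515.
Mean > mode: the posterior has a right tail.

posterior mode = 0.465, posterior mean = 0.515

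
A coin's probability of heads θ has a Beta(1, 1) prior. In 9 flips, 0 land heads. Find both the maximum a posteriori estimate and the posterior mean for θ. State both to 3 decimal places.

MAP = 0.000, posterior mean = 0.091

Posterior: Beta(1+0, 1+9) = Beta(1, 10).
Since α = 1 ≤ 1 and β > 1, the Beta density is monotone decreasing on [0,1]; the mode is at 0.
Mean = 1/(1+10) = 0.091.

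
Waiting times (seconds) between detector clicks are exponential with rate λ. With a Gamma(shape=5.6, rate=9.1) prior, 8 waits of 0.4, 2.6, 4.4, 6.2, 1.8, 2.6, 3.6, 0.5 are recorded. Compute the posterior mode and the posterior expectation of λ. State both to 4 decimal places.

MAP = 0.4038, posterior mean = 0.4359

Σ times = 22.1. Posterior: Gamma(shape = 5.6+8 = 13.6, rate = 9.1+22.1 = 31.2).
Mode = (α−1)/β = 12.6/31.2 = 0.4038.
Mean = α/β = 13.6/31.2 = 0.4359.
The mean is pulled above the mode by the posterior's right skew.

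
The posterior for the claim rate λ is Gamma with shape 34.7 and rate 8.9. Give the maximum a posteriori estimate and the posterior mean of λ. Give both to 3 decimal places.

Mode = (α−1)/β = 33.7/8.9 = 3.787.
Mean = α/β = 34.7/8.9 = 3.899.
The posterior is right-skewed, so the mean exceeds the mode.

maximum a posteriori estimate = 3.787, posterior mean = 3.899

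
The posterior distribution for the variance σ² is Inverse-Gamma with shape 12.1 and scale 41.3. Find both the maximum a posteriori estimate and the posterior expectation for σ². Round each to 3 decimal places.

Mode = β/(α+1) = 41.3/13.1 = 3.153.
Mean = β/(α−1) = 41.3/11.1 = 3.721.

MAP = 3.153, posterior mean = 3.721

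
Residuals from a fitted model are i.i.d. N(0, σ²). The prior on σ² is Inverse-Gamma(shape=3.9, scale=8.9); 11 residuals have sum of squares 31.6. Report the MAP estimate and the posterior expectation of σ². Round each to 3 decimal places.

Posterior: Inverse-Gamma(shape = 3.9+11/2 = 9.4, scale = 8.9+31.6/2 = 24.7).
Mode = β/(α+1) = 24.7/10.4 = 2.375.
Mean = β/(α−1) = 24.7/8.4 = 2.940.

MAP = 2.375, posterior mean = 2.940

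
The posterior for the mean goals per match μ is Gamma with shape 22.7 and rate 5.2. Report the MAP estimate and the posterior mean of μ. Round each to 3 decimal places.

MAP = 4.173; posterior mean = 4.365

Mode = (α−1)/β = 21.7/5.2 = 4.173.
Mean = α/β = 22.7/5.2 = 4.365.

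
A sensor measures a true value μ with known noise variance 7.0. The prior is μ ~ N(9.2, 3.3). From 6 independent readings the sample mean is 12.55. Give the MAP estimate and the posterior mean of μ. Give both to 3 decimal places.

μ_MAP = 11.675, E[μ|data] = 11.675

Posterior for μ is Normal. Precision-weighted mean: (1/3.3·9.2 + 6/7.0·12.55) / (1/3.3 + 6/7.0) = 11.675.
A Normal posterior is symmetric, so mode = mean.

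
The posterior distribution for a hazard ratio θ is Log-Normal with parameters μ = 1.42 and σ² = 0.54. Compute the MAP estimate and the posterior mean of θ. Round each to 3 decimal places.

Mode = exp(μ − σ²) = exp(0.88) = 2.411.
Mean = exp(μ + σ²/2) = exp(1.690) = 5.419.
Mean > mode: the posterior has a right tail.

MAP: 2.411. Posterior mean: 5.419.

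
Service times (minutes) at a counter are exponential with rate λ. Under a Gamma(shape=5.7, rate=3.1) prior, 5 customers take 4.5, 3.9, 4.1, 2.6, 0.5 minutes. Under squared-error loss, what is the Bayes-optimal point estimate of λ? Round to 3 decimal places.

0.572

Σ times = 15.6. Posterior: Gamma(shape = 5.7+5 = 10.7, rate = 3.1+15.6 = 18.7).
Mode = (α−1)/β = 9.7/18.7 = 0.519.
Mean = α/β = 10.7/18.7 = 0.572.
Squared-error loss ⇒ the optimal estimator is the posterior mean.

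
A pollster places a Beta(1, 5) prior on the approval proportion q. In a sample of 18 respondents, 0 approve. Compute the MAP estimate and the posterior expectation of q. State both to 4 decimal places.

MAP: 0.0000. Posterior mean: 0.0417.

Posterior: Beta(1+0, 5+18) = Beta(1, 23).
Since α = 1 ≤ 1 and β > 1, the Beta density is monotone decreasing on [0,1]; the mode is at 0.
Mean = 1/(1+23) = 0.0417.
Mean > mode: the posterior has a right tail.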